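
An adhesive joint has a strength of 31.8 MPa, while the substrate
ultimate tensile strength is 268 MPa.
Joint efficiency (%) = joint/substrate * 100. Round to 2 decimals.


Efficiency = 31.8 / 268 * 100
= 11.87%

11.87


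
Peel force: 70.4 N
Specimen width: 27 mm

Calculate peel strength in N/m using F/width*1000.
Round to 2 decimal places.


Peel strength = 70.4 / 27 * 1000 = 2607.41 N/m

2607.41


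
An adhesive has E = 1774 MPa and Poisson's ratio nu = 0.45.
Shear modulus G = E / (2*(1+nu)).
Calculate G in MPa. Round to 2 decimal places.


G = 1774 / (2*(1+0.45))
= 1774 / 2.90
= 611.72 MPa

611.72


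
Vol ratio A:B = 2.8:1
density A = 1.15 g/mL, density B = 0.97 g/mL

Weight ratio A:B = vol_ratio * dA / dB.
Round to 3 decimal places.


Weight ratio = 2.8 * 1.15 / 0.97
= 3.320

3.320


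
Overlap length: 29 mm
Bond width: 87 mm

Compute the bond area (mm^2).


Bond area = 29 * 87 = 2523 mm^2

2523


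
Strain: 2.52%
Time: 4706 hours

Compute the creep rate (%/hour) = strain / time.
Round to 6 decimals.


Creep rate = 2.52 / 4706
= 0.000535 %/h

0.000535


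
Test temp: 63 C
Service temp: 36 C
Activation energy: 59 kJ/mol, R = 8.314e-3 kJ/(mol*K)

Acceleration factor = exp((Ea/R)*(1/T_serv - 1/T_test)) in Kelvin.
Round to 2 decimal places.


AF = exp((59/0.008314)*(1/309.15 - 1/336.15))
= 6.32

6.32


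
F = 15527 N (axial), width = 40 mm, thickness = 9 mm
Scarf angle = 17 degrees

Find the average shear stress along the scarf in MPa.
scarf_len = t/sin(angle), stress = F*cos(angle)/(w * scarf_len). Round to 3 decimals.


scarf_len = 9/sin(17 deg) = 30.7827
cos(17 deg) = 0.956305
stress = 15527*0.956305/(40*30.7827) = 12.059 MPa

12.059


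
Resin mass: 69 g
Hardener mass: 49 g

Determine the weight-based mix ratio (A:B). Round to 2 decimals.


Ratio = 69 / 49 = 1.41

1.41


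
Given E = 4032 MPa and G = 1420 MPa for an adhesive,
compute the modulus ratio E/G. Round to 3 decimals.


E/G ratio = 4032 / 1420 = 2.839

2.839


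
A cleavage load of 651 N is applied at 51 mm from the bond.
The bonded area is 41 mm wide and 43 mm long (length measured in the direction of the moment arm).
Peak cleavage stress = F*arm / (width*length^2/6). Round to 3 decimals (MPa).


Moment = 651 * 51 = 33201 N*mm
Section modulus = 41 * 1849 / 6 = 75809 / 6 mm^3
Stress = 33201 / (75809 / 6) = 199206 / 75809
= 2.628 MPa

2.628


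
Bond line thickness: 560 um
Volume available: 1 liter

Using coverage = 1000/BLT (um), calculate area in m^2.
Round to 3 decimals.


1 L = 1e6 mm^3, thickness = 560 um = 0.56 mm
Area = 1e6 / 0.56 mm^2 = (1e6 / 0.56) / 1e6 m^2 = 1000 / 560 m^2
= 1.786 m^2

1.786


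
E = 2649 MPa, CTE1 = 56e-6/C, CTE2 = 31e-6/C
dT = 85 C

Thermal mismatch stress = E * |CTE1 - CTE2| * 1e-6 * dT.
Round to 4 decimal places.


= 2649 * 25e-6 * 85
= 5.6291 MPa

5.6291


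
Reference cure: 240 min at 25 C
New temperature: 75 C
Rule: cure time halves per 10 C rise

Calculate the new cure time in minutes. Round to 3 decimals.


factor = 2^((75-25)/10) = 32.0000
t_new = 240 / 32.0000 = 7.500 min

7.500


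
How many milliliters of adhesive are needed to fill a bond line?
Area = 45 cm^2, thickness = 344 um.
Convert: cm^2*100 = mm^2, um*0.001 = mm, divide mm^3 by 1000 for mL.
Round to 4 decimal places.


= (45 * 100) * (344 * 0.001) / 1000
= 1.5480 mL

1.5480


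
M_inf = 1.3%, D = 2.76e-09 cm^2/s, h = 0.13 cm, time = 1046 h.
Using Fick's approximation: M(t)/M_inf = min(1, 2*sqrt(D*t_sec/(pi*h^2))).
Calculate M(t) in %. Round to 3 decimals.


t = 3765600 s
ratio = min(1, 2*sqrt(2.76e-09*3765600/(pi*0.0169)))
= 0.884878
M(t) = 1.3 * 0.884878 = 1.150%

1.150


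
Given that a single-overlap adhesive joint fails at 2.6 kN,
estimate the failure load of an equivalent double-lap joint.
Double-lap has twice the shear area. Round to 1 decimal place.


Double-lap factor = 2
Expected load = 2.6 * 2 = 5.2 kN

5.2


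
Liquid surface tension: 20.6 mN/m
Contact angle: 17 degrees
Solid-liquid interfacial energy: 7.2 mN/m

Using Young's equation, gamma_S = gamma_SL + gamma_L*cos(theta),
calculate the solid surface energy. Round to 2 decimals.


gamma_S = 7.2 + 20.6 * cos(17)
= 26.90 mN/m

26.90


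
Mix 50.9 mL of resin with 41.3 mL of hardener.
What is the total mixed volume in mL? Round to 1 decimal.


Total = 50.9 + 41.3 = 92.2 mL

92.2


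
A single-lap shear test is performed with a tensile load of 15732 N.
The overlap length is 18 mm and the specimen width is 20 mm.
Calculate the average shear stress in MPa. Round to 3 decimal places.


Shear stress = F / (overlap * width)
= 15732 / (18 * 20)
= 15732 / 360
= 43.700 MPa

43.700


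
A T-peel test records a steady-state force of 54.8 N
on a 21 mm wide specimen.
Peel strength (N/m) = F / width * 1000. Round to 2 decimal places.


Peel strength = 54.8 / 21 * 1000
= 2609.52 N/m

2609.52


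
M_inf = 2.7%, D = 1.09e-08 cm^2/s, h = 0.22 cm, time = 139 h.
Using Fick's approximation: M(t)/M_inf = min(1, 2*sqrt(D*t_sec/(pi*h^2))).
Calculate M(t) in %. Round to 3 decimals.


t = 500400 s
ratio = min(1, 2*sqrt(1.09e-08*500400/(pi*0.0484)))
= 0.378795
M(t) = 2.7 * 0.378795 = 1.023%

1.023


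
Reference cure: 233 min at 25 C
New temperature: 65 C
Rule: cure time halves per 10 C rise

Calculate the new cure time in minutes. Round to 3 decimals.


factor = 2^((65-25)/10) = 16.0000
t_new = 233 / 16.0000 = 14.563 min

14.563


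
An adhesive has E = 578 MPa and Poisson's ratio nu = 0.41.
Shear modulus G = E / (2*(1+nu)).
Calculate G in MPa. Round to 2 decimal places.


G = 578 / (2*(1+0.41))
= 578 / 2.82
= 204.96 MPa

204.96


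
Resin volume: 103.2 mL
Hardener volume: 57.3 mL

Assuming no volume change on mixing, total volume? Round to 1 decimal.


V_total = 103.2 + 57.3 = 160.5 mL

160.5


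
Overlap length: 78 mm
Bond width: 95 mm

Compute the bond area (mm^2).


Bond area = 78 * 95 = 7410 mm^2

7410


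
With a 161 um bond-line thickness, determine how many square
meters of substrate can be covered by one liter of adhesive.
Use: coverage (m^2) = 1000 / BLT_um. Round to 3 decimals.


Coverage = 1000 / 161 = 6.211 m^2

6.211


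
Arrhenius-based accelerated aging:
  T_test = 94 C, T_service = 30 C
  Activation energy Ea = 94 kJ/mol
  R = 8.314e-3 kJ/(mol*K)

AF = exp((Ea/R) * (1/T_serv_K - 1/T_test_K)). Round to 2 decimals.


T_test_K = 367.15, T_serv_K = 303.15
AF = exp((94/8.314e-3) * (1/303.15 - 1/367.15))
= 665.97

665.97


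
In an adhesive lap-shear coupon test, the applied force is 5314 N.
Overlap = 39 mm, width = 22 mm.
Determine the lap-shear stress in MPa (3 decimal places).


stress = F / (overlap * width)
= 5314 / (39 * 22)
= 6.193 MPa

6.193


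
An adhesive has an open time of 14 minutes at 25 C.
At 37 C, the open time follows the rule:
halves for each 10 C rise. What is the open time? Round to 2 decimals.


Factor = 2^((37-25)/10) = 2.2974
Open time = 14 / 2.2974 = 6.09 min

6.09


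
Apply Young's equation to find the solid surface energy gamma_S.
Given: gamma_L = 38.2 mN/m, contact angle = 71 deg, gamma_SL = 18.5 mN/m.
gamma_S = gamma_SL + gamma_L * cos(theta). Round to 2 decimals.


theta_rad = 71 * pi/180 = 1.239184
gamma_S = 18.5 + 38.2 * cos(1.239184)
= 30.94 mN/m

30.94


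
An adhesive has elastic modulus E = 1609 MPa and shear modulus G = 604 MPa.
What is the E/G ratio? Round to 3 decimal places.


E/G = 1609 / 604 = 2.664

2.664


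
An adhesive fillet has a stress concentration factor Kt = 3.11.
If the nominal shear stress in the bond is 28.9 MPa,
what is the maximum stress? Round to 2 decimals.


Max stress = 28.9 * 3.11 = 89.88 MPa

89.88


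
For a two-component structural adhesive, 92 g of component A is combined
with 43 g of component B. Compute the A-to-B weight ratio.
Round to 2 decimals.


Weight ratio A:B = 92 / 43
= 2.14

2.14


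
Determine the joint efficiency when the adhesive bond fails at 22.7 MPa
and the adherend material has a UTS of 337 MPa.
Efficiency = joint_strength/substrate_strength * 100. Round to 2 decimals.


Joint efficiency = 22.7 / 337 * 100
= 6.74%

6.74


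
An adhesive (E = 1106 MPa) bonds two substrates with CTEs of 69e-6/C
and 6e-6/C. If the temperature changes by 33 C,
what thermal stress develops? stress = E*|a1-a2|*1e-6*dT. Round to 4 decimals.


Stress = 1106 * |69 - 6| * 1e-6 * 33
= 2.2994 MPa

2.2994


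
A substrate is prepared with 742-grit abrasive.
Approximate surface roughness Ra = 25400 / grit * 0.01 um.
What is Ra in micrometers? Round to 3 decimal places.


Ra = 25400 / 742 * 0.01 = 0.342 um

0.342


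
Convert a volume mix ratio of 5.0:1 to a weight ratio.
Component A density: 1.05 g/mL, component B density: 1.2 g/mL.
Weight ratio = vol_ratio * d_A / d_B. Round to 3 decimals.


= 5.0 * 1.05 / 1.2 = 4.375

4.375


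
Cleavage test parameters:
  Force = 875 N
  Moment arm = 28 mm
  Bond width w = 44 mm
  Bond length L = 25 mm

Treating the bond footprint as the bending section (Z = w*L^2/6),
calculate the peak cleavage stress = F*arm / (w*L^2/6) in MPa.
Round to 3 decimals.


M = 875 * 28 = 24500 N*mm
Z = 44 * 25^2 / 6 = 27500 / 6 mm^3
sigma = M / Z = 6 * 24500 / 27500 = 147000 / 27500
= 5.345 MPa

5.345


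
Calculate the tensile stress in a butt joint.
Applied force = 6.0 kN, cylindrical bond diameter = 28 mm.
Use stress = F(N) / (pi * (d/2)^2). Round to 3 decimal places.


A = pi * 14.0^2 = 615.7522 mm^2
sigma = 6000.0 / 615.7522 = 9.744 MPa

9.744


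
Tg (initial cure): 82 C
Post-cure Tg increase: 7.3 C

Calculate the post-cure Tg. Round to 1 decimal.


Post-cure Tg = 82 + 7.3 = 89.3 C

89.3


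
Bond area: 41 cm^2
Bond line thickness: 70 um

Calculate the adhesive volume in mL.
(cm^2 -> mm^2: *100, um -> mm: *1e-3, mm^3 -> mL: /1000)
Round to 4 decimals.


V = 41*100 * 70*1e-3 / 1000
= 0.2870 mL

0.2870


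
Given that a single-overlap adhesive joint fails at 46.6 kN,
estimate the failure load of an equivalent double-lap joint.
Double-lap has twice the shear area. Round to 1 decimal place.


Double-lap factor = 2
Expected load = 46.6 * 2 = 93.2 kN

93.2


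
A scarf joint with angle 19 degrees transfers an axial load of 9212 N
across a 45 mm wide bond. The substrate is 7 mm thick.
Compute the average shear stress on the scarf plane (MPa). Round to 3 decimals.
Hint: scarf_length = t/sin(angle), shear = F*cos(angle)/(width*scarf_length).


scarf_length = 7 / sin(19 deg) = 21.5009 mm
cos(19 deg) = 0.945519
shear stress = 9212 * 0.945519 / (45 * 21.5009)
= 9.002 MPa

9.002


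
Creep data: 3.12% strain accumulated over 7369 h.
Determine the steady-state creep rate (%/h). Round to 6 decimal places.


Rate = 3.12 / 7369 = 0.000423 %/h

0.000423


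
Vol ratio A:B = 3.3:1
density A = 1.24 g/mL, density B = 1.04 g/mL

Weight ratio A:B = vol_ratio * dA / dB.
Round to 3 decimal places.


Weight ratio = 3.3 * 1.24 / 1.04
= 3.935

3.935


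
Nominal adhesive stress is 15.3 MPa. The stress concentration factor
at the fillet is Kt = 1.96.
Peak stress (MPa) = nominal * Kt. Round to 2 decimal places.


Peak = 15.3 * 1.96 = 29.99 MPa

29.99


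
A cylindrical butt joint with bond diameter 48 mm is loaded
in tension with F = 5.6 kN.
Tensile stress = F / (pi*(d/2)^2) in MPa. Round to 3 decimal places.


Area = pi * (48/2)^2 = 1809.5574 mm^2
Stress = 5.6*1000 / 1809.5574
= 3.095 MPa

3.095


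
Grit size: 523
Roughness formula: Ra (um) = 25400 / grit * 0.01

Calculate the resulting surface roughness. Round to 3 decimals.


Ra = 25400 / 523 * 0.01
= 0.486 um

0.486


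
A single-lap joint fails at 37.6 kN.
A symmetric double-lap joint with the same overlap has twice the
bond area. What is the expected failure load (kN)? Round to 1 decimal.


Double-lap load = 2 * 37.6 = 75.2 kN

75.2


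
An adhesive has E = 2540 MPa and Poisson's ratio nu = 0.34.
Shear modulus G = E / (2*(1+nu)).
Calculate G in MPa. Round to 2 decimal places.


G = 2540 / (2*(1+0.34))
= 2540 / 2.68
= 947.76 MPa

947.76


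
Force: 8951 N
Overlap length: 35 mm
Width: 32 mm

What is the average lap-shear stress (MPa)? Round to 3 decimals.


Average shear stress = F / (overlap * width)
= 8951 / (35 * 32)
= 7.992 MPa

7.992


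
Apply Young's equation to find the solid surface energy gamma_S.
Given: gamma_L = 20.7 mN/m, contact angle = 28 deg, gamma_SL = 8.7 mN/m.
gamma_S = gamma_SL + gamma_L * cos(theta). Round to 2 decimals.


theta_rad = 28 * pi/180 = 0.488692
gamma_S = 8.7 + 20.7 * cos(0.488692)
= 26.98 mN/m

26.98


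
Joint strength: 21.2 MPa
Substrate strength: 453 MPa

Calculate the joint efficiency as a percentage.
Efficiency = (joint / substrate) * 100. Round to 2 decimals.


Efficiency = (21.2 / 453) * 100 = 4.68%

4.68


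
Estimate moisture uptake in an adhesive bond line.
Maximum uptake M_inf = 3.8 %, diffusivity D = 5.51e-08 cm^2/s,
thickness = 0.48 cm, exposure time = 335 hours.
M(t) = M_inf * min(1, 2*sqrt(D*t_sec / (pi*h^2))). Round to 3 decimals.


Convert time: 335 h = 1206000 s
ratio = min(1, 2*sqrt(5.51e-08*1206000/(pi*0.48^2)))
= 0.605987
M(t) = 3.8 * 0.605987 = 2.303%

2.303


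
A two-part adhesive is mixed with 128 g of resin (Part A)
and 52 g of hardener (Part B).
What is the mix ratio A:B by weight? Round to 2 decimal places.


Mix ratio = mass_A / mass_B
= 128 / 52
= 2.46

2.46


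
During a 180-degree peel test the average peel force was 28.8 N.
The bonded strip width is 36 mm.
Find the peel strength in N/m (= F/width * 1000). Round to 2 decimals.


Peel strength = F/width * 1000
= 28.8 / 36 * 1000
= 800.00 N/m

800.00


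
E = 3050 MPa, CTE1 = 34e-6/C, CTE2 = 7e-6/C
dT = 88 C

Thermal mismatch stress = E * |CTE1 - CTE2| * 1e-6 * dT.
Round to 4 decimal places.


= 3050 * 27e-6 * 88
= 7.2468 MPa

7.2468


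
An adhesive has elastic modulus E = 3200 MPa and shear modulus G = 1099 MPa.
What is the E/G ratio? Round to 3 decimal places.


E/G = 3200 / 1099 = 2.912

2.912


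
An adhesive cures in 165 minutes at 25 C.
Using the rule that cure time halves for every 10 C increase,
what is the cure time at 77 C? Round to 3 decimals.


Factor = 2^((77 - 25) / 10) = 36.7583
Cure time = 165 / 36.7583
= 4.489 minutes

4.489


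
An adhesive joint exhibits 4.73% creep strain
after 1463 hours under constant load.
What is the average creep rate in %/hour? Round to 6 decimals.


Creep rate = strain / time
= 4.73 / 1463
= 0.003233 %/h

0.003233


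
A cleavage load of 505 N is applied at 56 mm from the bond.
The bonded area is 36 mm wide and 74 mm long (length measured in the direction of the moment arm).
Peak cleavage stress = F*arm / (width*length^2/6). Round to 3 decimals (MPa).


Moment = 505 * 56 = 28280 N*mm
Section modulus = 36 * 5476 / 6 = 197136 / 6 mm^3
Stress = 28280 / (197136 / 6) = 169680 / 197136
= 0.861 MPa

0.861


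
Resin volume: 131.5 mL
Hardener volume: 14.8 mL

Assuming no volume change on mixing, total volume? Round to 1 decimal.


V_total = 131.5 + 14.8 = 146.3 mL

146.3


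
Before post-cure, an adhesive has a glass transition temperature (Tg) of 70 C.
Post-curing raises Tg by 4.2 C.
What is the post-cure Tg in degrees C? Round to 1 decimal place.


Tg_post = Tg_base + delta_Tg
= 70 + 4.2
= 74.2 C

74.2


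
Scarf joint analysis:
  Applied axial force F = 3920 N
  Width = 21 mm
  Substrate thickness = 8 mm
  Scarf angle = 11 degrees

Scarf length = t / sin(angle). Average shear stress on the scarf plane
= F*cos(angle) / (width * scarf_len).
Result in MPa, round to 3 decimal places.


Scarf length = 8 / sin(11 deg) = 41.9267 mm
cos(11 deg) = 0.981627
Shear = 3920 * 0.981627 / (21 * 41.9267)
= 4.370 MPa

4.370


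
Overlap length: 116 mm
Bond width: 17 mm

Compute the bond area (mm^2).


Bond area = 116 * 17 = 1972 mm^2

1972


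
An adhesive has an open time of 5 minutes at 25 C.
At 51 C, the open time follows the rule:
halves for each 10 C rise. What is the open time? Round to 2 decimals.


Factor = 2^((51-25)/10) = 6.0629
Open time = 5 / 6.0629 = 0.82 min

0.82


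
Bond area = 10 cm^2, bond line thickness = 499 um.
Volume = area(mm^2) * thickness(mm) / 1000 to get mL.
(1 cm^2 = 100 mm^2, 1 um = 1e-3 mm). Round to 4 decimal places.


area_mm2 = 10 * 100 = 1000
blt_mm = 499 * 1e-3 = 0.499
vol_mm3 = 1000 * 0.499 = 499.0
vol_mL = 499.0 / 1000 = 0.4990 mL

0.4990


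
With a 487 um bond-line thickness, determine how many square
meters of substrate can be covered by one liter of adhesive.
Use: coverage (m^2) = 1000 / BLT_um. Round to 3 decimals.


Coverage = 1000 / 487 = 2.053 m^2

2.053


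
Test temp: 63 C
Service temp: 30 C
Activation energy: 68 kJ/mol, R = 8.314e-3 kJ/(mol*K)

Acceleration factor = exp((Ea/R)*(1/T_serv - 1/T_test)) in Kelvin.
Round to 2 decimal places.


AF = exp((68/0.008314)*(1/303.15 - 1/336.15))
= 14.13

14.13


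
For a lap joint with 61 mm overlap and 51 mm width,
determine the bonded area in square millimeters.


Area = 61 * 51 = 3111 mm^2

3111


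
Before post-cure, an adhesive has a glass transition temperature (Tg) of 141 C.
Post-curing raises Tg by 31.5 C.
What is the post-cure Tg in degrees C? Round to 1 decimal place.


Tg_post = Tg_base + delta_Tg
= 141 + 31.5
= 172.5 C

172.5


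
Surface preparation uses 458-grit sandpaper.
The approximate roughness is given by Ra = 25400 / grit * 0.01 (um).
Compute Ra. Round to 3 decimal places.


Ra = 25400 / 458 * 0.01
= 254 / 458
= 0.555 um

0.555


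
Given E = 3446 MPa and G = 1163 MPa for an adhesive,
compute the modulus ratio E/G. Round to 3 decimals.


E/G ratio = 3446 / 1163 = 2.963

2.963


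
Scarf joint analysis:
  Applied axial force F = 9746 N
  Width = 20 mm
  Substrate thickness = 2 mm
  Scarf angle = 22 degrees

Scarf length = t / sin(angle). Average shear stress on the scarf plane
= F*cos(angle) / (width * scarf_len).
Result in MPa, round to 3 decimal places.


Scarf length = 2 / sin(22 deg) = 5.3389 mm
cos(22 deg) = 0.927184
Shear = 9746 * 0.927184 / (20 * 5.3389)
= 84.627 MPa

84.627


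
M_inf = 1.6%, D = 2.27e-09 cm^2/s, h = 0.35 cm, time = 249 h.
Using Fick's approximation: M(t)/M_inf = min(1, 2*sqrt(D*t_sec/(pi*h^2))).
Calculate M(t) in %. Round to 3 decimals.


t = 896400 s
ratio = min(1, 2*sqrt(2.27e-09*896400/(pi*0.1225)))
= 0.145429
M(t) = 1.6 * 0.145429 = 0.233%

0.233


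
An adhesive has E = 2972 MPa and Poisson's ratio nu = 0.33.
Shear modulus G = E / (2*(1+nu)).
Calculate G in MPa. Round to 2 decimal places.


G = 2972 / (2*(1+0.33))
= 2972 / 2.66
= 1117.29 MPa

1117.29


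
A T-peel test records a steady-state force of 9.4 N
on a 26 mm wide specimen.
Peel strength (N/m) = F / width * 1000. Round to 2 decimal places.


Peel strength = 9.4 / 26 * 1000
= 361.54 N/m

361.54


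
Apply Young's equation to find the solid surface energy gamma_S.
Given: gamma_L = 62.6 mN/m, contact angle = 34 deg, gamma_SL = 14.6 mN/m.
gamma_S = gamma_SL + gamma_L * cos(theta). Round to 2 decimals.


theta_rad = 34 * pi/180 = 0.593412
gamma_S = 14.6 + 62.6 * cos(0.593412)
= 66.50 mN/m

66.50


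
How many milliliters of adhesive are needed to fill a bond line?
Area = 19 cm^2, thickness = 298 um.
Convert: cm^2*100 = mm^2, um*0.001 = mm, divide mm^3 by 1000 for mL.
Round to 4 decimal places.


= (19 * 100) * (298 * 0.001) / 1000
= 0.5662 mL

0.5662


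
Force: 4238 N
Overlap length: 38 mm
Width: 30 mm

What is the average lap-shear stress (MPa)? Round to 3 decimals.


Average shear stress = F / (overlap * width)
= 4238 / (38 * 30)
= 3.718 MPa

3.718


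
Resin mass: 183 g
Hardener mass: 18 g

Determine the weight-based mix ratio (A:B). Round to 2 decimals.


Ratio = 183 / 18 = 10.17

10.17


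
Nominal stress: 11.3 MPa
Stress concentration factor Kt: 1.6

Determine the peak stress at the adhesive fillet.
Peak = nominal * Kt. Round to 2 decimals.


Peak stress = 11.3 * 1.6
= 18.08 MPa

18.08


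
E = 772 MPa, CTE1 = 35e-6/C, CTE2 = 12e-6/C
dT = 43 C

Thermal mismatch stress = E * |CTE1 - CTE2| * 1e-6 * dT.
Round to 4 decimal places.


= 772 * 23e-6 * 43
= 0.7635 MPa

0.7635


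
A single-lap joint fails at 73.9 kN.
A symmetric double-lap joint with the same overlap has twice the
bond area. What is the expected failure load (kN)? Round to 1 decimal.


Double-lap load = 2 * 73.9 = 147.8 kN

147.8


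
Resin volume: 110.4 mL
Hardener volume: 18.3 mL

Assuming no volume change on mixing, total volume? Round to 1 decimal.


V_total = 110.4 + 18.3 = 128.7 mL

128.7


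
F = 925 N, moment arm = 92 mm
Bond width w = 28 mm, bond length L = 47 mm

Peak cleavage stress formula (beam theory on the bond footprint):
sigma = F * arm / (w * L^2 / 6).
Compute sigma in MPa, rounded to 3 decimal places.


sigma = (925 * 92) / (28 * 2209 / 6)
= 85100 * 6 / 61852
= 510600 / 61852
= 8.255 MPa

8.255


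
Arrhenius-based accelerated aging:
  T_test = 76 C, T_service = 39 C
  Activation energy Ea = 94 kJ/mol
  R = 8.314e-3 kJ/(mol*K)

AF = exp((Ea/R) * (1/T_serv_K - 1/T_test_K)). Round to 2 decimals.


T_test_K = 349.15, T_serv_K = 312.15
AF = exp((94/8.314e-3) * (1/312.15 - 1/349.15))
= 46.45

46.45


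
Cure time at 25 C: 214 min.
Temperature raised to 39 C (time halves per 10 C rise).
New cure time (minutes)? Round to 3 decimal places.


Acceleration factor = 2^(14/10) = 2.6390
New time = 214 / 2.6390 = 81.091 min

81.091


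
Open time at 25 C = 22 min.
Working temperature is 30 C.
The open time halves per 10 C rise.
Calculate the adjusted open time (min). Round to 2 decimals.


factor = 2^((30 - 25) / 10) = 1.4142
ot = 22 / 1.4142 = 15.56 min

15.56


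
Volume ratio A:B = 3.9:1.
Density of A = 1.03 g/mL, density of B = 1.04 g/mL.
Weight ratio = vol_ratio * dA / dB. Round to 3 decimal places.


Wt ratio = 3.9 * 1.03 / 1.04
= 3.863

3.863


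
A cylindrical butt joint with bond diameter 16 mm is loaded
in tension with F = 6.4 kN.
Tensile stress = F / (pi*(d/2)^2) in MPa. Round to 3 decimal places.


Area = pi * (16/2)^2 = 201.0619 mm^2
Stress = 6.4*1000 / 201.0619
= 31.831 MPa

31.831


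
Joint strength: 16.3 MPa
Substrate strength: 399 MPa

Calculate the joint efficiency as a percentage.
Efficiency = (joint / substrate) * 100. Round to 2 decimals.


Efficiency = (16.3 / 399) * 100 = 4.09%

4.09


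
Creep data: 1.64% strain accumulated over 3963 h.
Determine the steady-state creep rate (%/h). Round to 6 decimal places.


Rate = 1.64 / 3963 = 0.000414 %/h

0.000414


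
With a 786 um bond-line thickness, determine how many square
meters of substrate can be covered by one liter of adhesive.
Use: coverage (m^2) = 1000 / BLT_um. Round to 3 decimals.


Coverage = 1000 / 786 = 1.272 m^2

1.272


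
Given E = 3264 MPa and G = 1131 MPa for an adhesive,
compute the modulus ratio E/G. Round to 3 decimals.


E/G ratio = 3264 / 1131 = 2.886

2.886


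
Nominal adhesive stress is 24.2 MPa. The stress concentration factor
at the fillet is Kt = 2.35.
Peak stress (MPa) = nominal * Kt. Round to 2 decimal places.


Peak = 24.2 * 2.35 = 56.87 MPa

56.87


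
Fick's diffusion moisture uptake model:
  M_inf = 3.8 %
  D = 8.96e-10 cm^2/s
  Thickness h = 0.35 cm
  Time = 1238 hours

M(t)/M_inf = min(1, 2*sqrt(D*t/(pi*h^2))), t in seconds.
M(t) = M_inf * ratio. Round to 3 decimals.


t_sec = 1238 * 3600 = 4456800
ratio = 2*sqrt(8.96e-10*4456800/(pi*0.35^2))
= min(1, 0.203729)
= 0.203729
M(t) = 3.8 * 0.203729 = 0.774 %

0.774


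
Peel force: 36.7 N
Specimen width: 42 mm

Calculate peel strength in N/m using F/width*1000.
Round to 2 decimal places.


Peel strength = 36.7 / 42 * 1000 = 873.81 N/m

873.81


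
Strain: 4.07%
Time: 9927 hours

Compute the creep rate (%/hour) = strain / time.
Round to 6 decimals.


Creep rate = 4.07 / 9927
= 0.000410 %/h

0.000410


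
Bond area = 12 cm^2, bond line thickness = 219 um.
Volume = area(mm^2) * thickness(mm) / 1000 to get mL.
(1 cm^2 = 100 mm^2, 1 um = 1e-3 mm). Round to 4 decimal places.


area_mm2 = 12 * 100 = 1200
blt_mm = 219 * 1e-3 = 0.219
vol_mm3 = 1200 * 0.219 = 262.8
vol_mL = 262.8 / 1000 = 0.2628 mL

0.2628


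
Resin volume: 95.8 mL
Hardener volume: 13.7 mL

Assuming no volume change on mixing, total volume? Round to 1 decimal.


V_total = 95.8 + 13.7 = 109.5 mL

109.5


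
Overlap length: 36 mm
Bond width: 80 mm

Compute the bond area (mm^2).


Bond area = 36 * 80 = 2880 mm^2

2880


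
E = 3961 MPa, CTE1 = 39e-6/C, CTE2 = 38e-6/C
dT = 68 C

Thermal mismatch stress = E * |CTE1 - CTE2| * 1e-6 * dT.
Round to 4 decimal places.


= 3961 * 1e-6 * 68
= 0.2693 MPa

0.2693


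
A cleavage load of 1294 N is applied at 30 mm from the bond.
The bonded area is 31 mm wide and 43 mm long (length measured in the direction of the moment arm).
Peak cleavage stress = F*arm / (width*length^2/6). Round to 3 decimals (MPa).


Moment = 1294 * 30 = 38820 N*mm
Section modulus = 31 * 1849 / 6 = 57319 / 6 mm^3
Stress = 38820 / (57319 / 6) = 232920 / 57319
= 4.064 MPa

4.064


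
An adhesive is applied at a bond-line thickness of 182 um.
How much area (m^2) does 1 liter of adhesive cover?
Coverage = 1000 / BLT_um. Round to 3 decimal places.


Coverage = 1000 / 182 = 5.495 m^2

5.495


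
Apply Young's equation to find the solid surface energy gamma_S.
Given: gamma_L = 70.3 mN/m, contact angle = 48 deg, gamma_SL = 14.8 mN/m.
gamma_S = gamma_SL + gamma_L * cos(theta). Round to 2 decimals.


theta_rad = 48 * pi/180 = 0.837758
gamma_S = 14.8 + 70.3 * cos(0.837758)
= 61.84 mN/m

61.84


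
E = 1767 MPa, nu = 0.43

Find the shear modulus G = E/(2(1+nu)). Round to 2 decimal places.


G = 1767 / (2 * 1.43)
= 617.83 MPa

617.83


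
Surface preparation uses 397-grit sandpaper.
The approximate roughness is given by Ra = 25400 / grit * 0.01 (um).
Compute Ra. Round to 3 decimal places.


Ra = 25400 / 397 * 0.01
= 254 / 397
= 0.640 um

0.640


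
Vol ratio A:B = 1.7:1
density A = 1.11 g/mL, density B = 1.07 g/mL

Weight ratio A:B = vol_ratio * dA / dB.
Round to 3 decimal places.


Weight ratio = 1.7 * 1.11 / 1.07
= 1.764

1.764


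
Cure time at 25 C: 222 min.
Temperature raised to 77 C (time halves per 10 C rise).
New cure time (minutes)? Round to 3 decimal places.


Acceleration factor = 2^(52/10) = 36.7583
New time = 222 / 36.7583 = 6.039 min

6.039


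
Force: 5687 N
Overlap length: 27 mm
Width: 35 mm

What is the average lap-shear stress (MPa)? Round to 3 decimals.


Average shear stress = F / (overlap * width)
= 5687 / (27 * 35)
= 6.018 MPa

6.018


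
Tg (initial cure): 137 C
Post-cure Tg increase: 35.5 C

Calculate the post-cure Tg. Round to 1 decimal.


Post-cure Tg = 137 + 35.5 = 172.5 C

172.5


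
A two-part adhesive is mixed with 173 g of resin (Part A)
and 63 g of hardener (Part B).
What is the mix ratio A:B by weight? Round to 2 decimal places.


Mix ratio = mass_A / mass_B
= 173 / 63
= 2.75

2.75


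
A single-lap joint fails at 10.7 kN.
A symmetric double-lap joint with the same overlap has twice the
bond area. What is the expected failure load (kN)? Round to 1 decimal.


Double-lap load = 2 * 10.7 = 21.4 kN

21.4


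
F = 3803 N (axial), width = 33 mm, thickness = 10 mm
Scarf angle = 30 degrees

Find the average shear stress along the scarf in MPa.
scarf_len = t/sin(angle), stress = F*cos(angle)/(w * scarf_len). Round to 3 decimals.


scarf_len = 10/sin(30 deg) = 20.0000
cos(30 deg) = 0.866025
stress = 3803*0.866025/(33*20.0000) = 4.990 MPa

4.990


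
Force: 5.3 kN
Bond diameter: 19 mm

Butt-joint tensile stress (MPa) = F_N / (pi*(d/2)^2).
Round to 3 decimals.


F_N = 5.3 * 1000 = 5300.0 N
A = pi*(9.5)^2 = 283.5287 mm^2
stress = 5300.0 / 283.5287 = 18.693 MPa

18.693


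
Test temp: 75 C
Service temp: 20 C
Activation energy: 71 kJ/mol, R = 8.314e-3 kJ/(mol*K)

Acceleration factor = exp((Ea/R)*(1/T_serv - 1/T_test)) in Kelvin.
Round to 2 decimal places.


AF = exp((71/0.008314)*(1/293.15 - 1/348.15))
= 99.69

99.69


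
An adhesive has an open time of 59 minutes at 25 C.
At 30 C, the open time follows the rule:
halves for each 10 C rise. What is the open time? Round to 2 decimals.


Factor = 2^((30-25)/10) = 1.4142
Open time = 59 / 1.4142 = 41.72 min

41.72


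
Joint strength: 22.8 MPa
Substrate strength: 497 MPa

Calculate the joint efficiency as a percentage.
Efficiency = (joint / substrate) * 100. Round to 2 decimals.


Efficiency = (22.8 / 497) * 100 = 4.59%

4.59


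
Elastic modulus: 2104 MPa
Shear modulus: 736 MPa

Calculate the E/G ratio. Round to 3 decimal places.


E / G = 2104 / 736 = 2.859

2.859


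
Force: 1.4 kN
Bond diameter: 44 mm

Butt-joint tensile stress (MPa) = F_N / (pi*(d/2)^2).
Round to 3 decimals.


F_N = 1.4 * 1000 = 1400.0 N
A = pi*(22.0)^2 = 1520.5308 mm^2
stress = 1400.0 / 1520.5308 = 0.921 MPa

0.921


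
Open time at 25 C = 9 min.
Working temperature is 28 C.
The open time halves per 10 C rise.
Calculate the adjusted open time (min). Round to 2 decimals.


factor = 2^((28 - 25) / 10) = 1.2311
ot = 9 / 1.2311 = 7.31 min

7.31


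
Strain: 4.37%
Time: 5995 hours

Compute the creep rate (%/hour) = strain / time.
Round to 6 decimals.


Creep rate = 4.37 / 5995
= 0.000729 %/h

0.000729


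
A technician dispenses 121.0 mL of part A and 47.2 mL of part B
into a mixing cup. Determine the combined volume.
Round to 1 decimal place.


Combined volume = 121.0 + 47.2
= 168.2 mL

168.2


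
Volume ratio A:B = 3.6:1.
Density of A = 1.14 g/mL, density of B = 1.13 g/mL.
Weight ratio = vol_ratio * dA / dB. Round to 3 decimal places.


Wt ratio = 3.6 * 1.14 / 1.13
= 3.632

3.632


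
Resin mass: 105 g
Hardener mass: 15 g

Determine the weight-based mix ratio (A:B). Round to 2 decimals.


Ratio = 105 / 15 = 7.00

7.00


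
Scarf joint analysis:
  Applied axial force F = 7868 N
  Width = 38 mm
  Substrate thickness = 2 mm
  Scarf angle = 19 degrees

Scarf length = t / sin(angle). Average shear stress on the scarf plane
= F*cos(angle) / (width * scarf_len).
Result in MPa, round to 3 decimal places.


Scarf length = 2 / sin(19 deg) = 6.1431 mm
cos(19 deg) = 0.945519
Shear = 7868 * 0.945519 / (38 * 6.1431)
= 31.869 MPa

31.869


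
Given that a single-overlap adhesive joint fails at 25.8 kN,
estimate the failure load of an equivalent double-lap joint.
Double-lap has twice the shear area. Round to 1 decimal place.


Double-lap factor = 2
Expected load = 25.8 * 2 = 51.6 kN

51.6


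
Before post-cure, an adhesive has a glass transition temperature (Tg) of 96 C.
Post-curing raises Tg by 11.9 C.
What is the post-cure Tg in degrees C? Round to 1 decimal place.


Tg_post = Tg_base + delta_Tg
= 96 + 11.9
= 107.9 C

107.9


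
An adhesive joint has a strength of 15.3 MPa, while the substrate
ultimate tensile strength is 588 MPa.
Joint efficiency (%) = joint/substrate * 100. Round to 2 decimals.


Efficiency = 15.3 / 588 * 100
= 2.60%

2.60


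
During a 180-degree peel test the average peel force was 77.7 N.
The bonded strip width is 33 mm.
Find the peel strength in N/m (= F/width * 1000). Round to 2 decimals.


Peel strength = F/width * 1000
= 77.7 / 33 * 1000
= 2354.55 N/m

2354.55


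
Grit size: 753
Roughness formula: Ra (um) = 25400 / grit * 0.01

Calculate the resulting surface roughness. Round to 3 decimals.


Ra = 25400 / 753 * 0.01
= 0.337 um

0.337


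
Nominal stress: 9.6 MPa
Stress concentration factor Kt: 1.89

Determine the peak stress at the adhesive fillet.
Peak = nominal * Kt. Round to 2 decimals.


Peak stress = 9.6 * 1.89
= 18.14 MPa

18.14


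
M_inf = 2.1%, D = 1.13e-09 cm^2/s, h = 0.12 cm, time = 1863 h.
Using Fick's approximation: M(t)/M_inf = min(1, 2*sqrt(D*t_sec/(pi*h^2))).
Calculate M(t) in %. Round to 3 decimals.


t = 6706800 s
ratio = min(1, 2*sqrt(1.13e-09*6706800/(pi*0.0144)))
= 0.818598
M(t) = 2.1 * 0.818598 = 1.719%

1.719


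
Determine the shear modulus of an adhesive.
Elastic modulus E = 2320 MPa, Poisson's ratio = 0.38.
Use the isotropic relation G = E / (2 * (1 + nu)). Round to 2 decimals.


G = 2320 / (2*(1+0.38)) = 2320 / 2.76
= 840.58 MPa

840.58


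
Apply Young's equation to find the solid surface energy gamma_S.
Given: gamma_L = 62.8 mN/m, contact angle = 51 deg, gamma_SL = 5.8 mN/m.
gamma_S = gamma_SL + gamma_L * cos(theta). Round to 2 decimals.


theta_rad = 51 * pi/180 = 0.890118
gamma_S = 5.8 + 62.8 * cos(0.890118)
= 45.32 mN/m

45.32


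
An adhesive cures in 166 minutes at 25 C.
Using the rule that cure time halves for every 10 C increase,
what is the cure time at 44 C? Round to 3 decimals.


Factor = 2^((44 - 25) / 10) = 3.7321
Cure time = 166 / 3.7321
= 44.479 minutes

44.479


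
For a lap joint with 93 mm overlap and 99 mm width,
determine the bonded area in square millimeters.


Area = 93 * 99 = 9207 mm^2

9207


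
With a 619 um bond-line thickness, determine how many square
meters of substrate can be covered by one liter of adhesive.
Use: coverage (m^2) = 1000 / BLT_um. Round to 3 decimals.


Coverage = 1000 / 619 = 1.616 m^2

1.616


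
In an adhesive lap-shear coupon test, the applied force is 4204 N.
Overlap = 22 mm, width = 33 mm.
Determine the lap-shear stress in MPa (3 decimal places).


stress = F / (overlap * width)
= 4204 / (22 * 33)
= 5.791 MPa

5.791


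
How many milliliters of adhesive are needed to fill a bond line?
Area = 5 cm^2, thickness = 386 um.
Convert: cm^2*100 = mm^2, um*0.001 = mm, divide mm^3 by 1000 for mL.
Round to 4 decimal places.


= (5 * 100) * (386 * 0.001) / 1000
= 0.1930 mL

0.1930


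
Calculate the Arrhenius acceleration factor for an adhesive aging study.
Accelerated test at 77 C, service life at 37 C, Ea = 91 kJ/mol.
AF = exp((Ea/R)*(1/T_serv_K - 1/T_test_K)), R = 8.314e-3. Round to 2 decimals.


T_test = 350.15 K, T_serv = 310.15 K
Ea/R = 91 / 0.008314 = 10945.39
AF = exp(10945.39 * (1/310.15 - 1/350.15))
= 56.34

56.34


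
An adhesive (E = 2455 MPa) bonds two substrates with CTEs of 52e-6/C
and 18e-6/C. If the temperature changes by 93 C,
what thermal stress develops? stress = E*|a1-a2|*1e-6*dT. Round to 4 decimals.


Stress = 2455 * |52 - 18| * 1e-6 * 93
= 7.7627 MPa

7.7627


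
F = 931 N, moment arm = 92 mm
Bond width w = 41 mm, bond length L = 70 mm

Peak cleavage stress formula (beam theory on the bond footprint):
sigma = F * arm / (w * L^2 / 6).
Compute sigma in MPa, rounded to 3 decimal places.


sigma = (931 * 92) / (41 * 4900 / 6)
= 85652 * 6 / 200900
= 513912 / 200900
= 2.558 MPa

2.558


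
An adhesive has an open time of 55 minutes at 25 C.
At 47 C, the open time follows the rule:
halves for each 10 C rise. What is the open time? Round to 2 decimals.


Factor = 2^((47-25)/10) = 4.5948
Open time = 55 / 4.5948 = 11.97 min

11.97


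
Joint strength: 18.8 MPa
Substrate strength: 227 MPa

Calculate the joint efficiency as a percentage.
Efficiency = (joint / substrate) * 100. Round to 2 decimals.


Efficiency = (18.8 / 227) * 100 = 8.28%

8.28


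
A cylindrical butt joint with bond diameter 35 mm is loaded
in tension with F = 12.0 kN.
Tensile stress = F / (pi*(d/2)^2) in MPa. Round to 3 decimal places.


Area = pi * (35/2)^2 = 962.1128 mm^2
Stress = 12.0*1000 / 962.1128
= 12.473 MPa

12.473


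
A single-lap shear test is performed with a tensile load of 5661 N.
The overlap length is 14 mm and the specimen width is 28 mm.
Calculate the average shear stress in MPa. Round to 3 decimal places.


Shear stress = F / (overlap * width)
= 5661 / (14 * 28)
= 5661 / 392
= 14.441 MPa

14.441


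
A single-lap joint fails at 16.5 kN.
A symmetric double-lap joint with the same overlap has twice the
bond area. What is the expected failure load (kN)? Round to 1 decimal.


Double-lap load = 2 * 16.5 = 33.0 kN

33.0


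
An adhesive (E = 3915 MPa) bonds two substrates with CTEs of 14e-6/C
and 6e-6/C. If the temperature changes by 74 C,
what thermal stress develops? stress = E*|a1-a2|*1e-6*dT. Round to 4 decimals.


Stress = 3915 * |14 - 6| * 1e-6 * 74
= 2.3177 MPa

2.3177


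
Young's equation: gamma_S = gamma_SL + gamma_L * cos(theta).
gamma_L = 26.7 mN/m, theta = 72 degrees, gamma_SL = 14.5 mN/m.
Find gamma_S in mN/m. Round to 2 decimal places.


cos(72 deg) = 0.309017
gamma_S = 14.5 + 26.7 * 0.309017
= 22.75 mN/m

22.75


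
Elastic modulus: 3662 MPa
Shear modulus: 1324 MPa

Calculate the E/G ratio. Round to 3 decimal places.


E / G = 3662 / 1324 = 2.766

2.766


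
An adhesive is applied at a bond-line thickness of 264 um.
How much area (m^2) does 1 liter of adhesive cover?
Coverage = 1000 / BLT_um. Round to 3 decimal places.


Coverage = 1000 / 264 = 3.788 m^2

3.788


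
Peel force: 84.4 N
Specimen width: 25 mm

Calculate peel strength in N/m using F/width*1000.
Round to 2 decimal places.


Peel strength = 84.4 / 25 * 1000 = 3376.00 N/m

3376.00


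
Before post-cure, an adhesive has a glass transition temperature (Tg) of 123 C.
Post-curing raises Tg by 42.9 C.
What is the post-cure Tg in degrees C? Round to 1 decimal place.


Tg_post = Tg_base + delta_Tg
= 123 + 42.9
= 165.9 C

165.9


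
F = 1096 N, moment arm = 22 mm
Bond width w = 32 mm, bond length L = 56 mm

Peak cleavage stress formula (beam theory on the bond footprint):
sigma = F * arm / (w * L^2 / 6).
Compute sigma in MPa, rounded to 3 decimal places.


sigma = (1096 * 22) / (32 * 3136 / 6)
= 24112 * 6 / 100352
= 144672 / 100352
= 1.442 MPa

1.442


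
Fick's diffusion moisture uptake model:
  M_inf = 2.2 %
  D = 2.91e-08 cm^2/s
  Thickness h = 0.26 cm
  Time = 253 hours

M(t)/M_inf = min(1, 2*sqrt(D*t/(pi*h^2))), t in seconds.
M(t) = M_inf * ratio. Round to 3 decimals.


t_sec = 253 * 3600 = 910800
ratio = 2*sqrt(2.91e-08*910800/(pi*0.26^2))
= min(1, 0.706545)
= 0.706545
M(t) = 2.2 * 0.706545 = 1.554 %

1.554


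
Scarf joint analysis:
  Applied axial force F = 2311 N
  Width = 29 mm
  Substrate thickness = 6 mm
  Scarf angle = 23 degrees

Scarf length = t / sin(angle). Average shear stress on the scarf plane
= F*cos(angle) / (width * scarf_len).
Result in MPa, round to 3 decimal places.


Scarf length = 6 / sin(23 deg) = 15.3558 mm
cos(23 deg) = 0.920505
Shear = 2311 * 0.920505 / (29 * 15.3558)
= 4.777 MPa

4.777


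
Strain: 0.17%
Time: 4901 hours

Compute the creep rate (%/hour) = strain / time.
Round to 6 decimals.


Creep rate = 0.17 / 4901
= 0.000035 %/h

0.000035


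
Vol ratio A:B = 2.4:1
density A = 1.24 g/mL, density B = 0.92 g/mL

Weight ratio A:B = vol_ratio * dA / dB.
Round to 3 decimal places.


Weight ratio = 2.4 * 1.24 / 0.92
= 3.235

3.235


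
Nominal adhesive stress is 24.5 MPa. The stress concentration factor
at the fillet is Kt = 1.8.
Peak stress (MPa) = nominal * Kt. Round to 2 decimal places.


Peak = 24.5 * 1.8 = 44.10 MPa

44.10


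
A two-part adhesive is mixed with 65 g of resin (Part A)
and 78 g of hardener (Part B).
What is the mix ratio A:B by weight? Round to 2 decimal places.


Mix ratio = mass_A / mass_B
= 65 / 78
= 0.83

0.83


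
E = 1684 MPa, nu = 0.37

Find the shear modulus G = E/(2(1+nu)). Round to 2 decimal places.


G = 1684 / (2 * 1.37)
= 614.60 MPa

614.60


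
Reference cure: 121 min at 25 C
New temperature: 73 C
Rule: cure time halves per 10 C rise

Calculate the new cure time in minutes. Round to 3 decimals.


factor = 2^((73-25)/10) = 27.8576
t_new = 121 / 27.8576 = 4.344 min

4.344


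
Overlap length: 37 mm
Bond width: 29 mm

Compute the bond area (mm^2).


Bond area = 37 * 29 = 1073 mm^2

1073


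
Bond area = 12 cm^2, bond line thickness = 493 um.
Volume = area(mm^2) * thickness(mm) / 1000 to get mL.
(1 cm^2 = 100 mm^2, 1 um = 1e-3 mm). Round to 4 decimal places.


area_mm2 = 12 * 100 = 1200
blt_mm = 493 * 1e-3 = 0.493
vol_mm3 = 1200 * 0.493 = 591.6
vol_mL = 591.6 / 1000 = 0.5916 mL

0.5916
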